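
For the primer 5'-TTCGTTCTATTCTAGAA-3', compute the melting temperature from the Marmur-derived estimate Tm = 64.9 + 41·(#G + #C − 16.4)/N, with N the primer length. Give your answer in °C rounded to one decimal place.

37.4°C

Base counts: A=4, T=8, G=2, C=3; G+C = 5, N = 17.
Tm = 64.9 + 41·(5 − 16.4)/17 = 64.9 + -467.40/17 = 37.4°C.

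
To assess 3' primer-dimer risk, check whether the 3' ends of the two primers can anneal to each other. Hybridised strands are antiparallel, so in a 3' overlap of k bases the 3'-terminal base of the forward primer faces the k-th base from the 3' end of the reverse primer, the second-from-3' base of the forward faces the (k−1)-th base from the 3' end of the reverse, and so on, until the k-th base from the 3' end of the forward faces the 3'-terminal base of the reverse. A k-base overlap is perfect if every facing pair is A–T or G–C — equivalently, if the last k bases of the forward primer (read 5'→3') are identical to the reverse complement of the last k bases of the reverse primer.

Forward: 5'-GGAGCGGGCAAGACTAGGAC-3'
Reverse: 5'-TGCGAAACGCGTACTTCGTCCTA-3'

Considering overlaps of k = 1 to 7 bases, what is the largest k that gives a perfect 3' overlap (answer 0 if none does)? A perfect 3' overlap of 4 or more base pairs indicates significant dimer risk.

Longest perfect overlap: 6 complementary base pairs; significant dimer risk (threshold 4).

Last 7 bases (5'→3') — forward …CTAGGAC, reverse …CGTCCTA.
Reverse complement of the reverse primer's last 7 bases: TAGGACG; its first k bases are the reverse complement of the reverse primer's last k bases, so a perfect k-base overlap needs the forward primer's last k bases to equal them.
Comparing (forward last k vs required): k=1: C vs T ✗; k=2: AC vs TA ✗; k=3: GAC vs TAG ✗; k=4: GGAC vs TAGG ✗; k=5: AGGAC vs TAGGA ✗; k=6: TAGGAC vs TAGGAC ✓; k=7: CTAGGAC vs TAGGACG ✗.
Only k = 6 is perfect, so the longest perfect 3' overlap is 6.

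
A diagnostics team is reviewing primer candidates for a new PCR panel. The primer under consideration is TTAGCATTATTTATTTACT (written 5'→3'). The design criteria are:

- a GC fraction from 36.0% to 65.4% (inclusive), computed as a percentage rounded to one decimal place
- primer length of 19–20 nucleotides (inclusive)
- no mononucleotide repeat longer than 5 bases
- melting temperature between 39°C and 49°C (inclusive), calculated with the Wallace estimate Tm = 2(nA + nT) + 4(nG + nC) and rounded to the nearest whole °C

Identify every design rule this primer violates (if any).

Fails: GC content.

Base counts: A=5, T=11, G=1, C=2 (length 19).
GC content: GC 3/19 = 15.8%, outside 36.0–65.4% ✗
length: length 19 ✓
homopolymer run: longest run = 3 ✓
Tm: Tm = 2·16 + 4·3 = 44°C ✓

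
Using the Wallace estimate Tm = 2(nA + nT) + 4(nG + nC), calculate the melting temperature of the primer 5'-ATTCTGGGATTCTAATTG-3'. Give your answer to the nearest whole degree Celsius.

48°C

Base counts: A=4, T=8, G=4, C=2 (length 18).
Tm = 2·(4+8) + 4·(4+2) = 2·12 + 4·6 = 24 + 24 = 48°C.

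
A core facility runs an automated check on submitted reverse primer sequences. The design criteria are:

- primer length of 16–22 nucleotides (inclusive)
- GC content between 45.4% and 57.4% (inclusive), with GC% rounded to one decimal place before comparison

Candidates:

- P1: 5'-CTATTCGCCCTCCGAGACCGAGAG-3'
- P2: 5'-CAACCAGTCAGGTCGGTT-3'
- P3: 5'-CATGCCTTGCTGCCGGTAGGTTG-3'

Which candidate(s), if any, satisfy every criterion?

P2 only.

P1 (24 nt, A=5 T=4 G=6 C=9): length 24, outside 16–22 ✗; GC 15/24 = 62.5%, outside 45.4–57.4% ✗ — fails.
P2 (18 nt, A=4 T=4 G=5 C=5): length 18 ✓; GC 10/18 = 55.6% ✓ — passes.
P3 (23 nt, A=2 T=7 G=8 C=6): length 23, outside 16–22 ✗; GC 14/23 = 60.9%, outside 45.4–57.4% ✗ — fails.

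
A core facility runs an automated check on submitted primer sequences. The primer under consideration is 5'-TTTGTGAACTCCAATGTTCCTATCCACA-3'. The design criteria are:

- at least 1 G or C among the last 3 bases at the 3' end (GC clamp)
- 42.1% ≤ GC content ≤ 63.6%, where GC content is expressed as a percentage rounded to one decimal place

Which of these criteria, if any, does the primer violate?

Fails: GC content.

Base counts: A=7, T=10, G=3, C=8 (length 28).
GC clamp: 3' end ACA has 1 G/C ✓
GC content: GC 11/28 = 39.3%, outside 42.1–63.6% ✗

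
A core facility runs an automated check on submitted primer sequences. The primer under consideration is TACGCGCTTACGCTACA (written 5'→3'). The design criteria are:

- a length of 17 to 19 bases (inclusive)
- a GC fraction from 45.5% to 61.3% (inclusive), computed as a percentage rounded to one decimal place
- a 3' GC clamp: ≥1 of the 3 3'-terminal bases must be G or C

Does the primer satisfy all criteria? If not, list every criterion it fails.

Meets all criteria.

Base counts: A=4, T=4, G=3, C=6 (length 17).
length: length 17 ✓
GC content: GC 9/17 = 52.9% ✓
GC clamp: 3' end ACA has 1 G/C ✓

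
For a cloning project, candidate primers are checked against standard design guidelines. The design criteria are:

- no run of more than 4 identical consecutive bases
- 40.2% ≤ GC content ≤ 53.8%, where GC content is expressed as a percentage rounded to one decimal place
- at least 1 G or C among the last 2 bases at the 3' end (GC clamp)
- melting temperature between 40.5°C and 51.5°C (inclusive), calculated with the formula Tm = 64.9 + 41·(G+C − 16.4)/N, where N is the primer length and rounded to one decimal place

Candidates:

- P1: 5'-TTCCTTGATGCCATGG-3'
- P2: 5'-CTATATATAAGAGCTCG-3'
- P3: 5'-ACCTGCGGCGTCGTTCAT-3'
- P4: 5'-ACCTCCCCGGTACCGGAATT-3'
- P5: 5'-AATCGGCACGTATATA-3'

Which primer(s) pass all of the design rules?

P1 only.

P1 (16 nt, A=2 T=6 G=4 C=4): longest run = 2 ✓; GC 8/16 = 50.0% ✓; 3' end GG has 2 G/C ✓; Tm = 64.9 + 41·(8 − 16.4)/16 = 43.4°C ✓ — passes.
P2 (17 nt, A=6 T=5 G=3 C=3): longest run = 2 ✓; GC 6/17 = 35.3%, outside 40.2–53.8% ✗; 3' end CG has 2 G/C ✓; Tm = 64.9 + 41·(6 − 16.4)/17 = 39.8°C, outside 40.5–51.5°C ✗ — fails.
P3 (18 nt, A=2 T=5 G=5 C=6): longest run = 2 ✓; GC 11/18 = 61.1%, outside 40.2–53.8% ✗; 3' end AT has 0 G/C, need ≥1 ✗; Tm = 64.9 + 41·(11 − 16.4)/18 = 52.6°C, outside 40.5–51.5°C ✗ — fails.
P4 (20 nt, A=4 T=4 G=4 C=8): longest run = 4 ✓; GC 12/20 = 60.0%, outside 40.2–53.8% ✗; 3' end TT has 0 G/C, need ≥1 ✗; Tm = 64.9 + 41·(12 − 16.4)/20 = 55.9°C, outside 40.5–51.5°C ✗ — fails.
P5 (16 nt, A=6 T=4 G=3 C=3): longest run = 2 ✓; GC 6/16 = 37.5%, outside 40.2–53.8% ✗; 3' end TA has 0 G/C, need ≥1 ✗; Tm = 64.9 + 41·(6 − 16.4)/16 = 38.3°C, outside 40.5–51.5°C ✗ — fails.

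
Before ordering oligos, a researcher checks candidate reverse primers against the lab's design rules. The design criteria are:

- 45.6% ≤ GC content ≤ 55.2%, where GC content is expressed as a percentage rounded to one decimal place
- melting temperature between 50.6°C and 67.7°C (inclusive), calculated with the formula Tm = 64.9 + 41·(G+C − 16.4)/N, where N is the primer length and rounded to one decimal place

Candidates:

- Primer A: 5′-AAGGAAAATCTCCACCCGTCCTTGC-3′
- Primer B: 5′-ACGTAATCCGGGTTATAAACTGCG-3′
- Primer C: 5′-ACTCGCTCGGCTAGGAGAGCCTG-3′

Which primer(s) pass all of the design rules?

Primer A and Primer B.

Primer A (25 nt, A=7 T=5 G=4 C=9): GC 13/25 = 52.0% ✓; Tm = 64.9 + 41·(13 − 16.4)/25 = 59.3°C ✓ — passes.
Primer B (24 nt, A=7 T=6 G=6 C=5): GC 11/24 = 45.8% ✓; Tm = 64.9 + 41·(11 − 16.4)/24 = 55.7°C ✓ — passes.
Primer C (23 nt, A=4 T=4 G=8 C=7): GC 15/23 = 65.2%, outside 45.6–55.2% ✗; Tm = 64.9 + 41·(15 − 16.4)/23 = 62.4°C ✓ — fails.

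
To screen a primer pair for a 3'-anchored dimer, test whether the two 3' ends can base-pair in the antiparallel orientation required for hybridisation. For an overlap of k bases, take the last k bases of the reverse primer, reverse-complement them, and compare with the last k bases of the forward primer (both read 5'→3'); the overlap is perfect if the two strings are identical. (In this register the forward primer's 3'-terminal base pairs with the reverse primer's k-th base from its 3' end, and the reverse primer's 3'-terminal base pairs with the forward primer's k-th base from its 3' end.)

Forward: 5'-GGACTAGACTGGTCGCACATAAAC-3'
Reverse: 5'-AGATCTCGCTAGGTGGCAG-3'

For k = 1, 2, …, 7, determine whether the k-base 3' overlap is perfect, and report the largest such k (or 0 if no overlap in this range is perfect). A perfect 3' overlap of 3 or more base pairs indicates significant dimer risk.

Last 7 bases (5'→3') — forward …CATAAAC, reverse …GTGGCAG.
Reverse complement of the reverse primer's last 7 bases: CTGCCAC; its first k bases are the reverse complement of the reverse primer's last k bases, so a perfect k-base overlap needs the forward primer's last k bases to equal them.
Comparing (forward last k vs required): k=1: C vs C ✓; k=2: AC vs CT ✗; k=3: AAC vs CTG ✗; k=4: AAAC vs CTGC ✗; k=5: TAAAC vs CTGCC ✗; k=6: ATAAAC vs CTGCCA ✗; k=7: CATAAAC vs CTGCCAC ✗.
Only k = 1 is perfect, so the longest perfect 3' overlap is 1.

Longest perfect overlap: 1 complementary base pair; below the dimer-risk threshold (threshold 3).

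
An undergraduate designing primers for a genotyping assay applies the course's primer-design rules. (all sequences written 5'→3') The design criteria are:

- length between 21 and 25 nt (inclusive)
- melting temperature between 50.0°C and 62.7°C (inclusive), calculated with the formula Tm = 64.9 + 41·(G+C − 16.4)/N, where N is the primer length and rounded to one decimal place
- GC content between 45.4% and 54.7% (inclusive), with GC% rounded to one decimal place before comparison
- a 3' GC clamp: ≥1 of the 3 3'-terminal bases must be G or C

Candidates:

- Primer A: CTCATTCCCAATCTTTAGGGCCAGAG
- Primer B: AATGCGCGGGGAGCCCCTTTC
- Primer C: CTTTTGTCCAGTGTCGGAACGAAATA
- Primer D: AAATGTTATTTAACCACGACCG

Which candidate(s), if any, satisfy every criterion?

None of the candidates satisfy all criteria.

Primer A (26 nt, A=6 T=7 G=5 C=8): length 26, outside 21–25 ✗; Tm = 64.9 + 41·(13 − 16.4)/26 = 59.5°C ✓; GC 13/26 = 50.0% ✓; 3' end GAG has 2 G/C ✓ — fails.
Primer B (21 nt, A=3 T=4 G=7 C=7): length 21 ✓; Tm = 64.9 + 41·(14 − 16.4)/21 = 60.2°C ✓; GC 14/21 = 66.7%, outside 45.4–54.7% ✗; 3' end TTC has 1 G/C ✓ — fails.
Primer C (26 nt, A=7 T=8 G=6 C=5): length 26, outside 21–25 ✗; Tm = 64.9 + 41·(11 − 16.4)/26 = 56.4°C ✓; GC 11/26 = 42.3%, outside 45.4–54.7% ✗; 3' end ATA has 0 G/C, need ≥1 ✗ — fails.
Primer D (22 nt, A=8 T=6 G=3 C=5): length 22 ✓; Tm = 64.9 + 41·(8 − 16.4)/22 = 49.2°C, outside 50.0–62.7°C ✗; GC 8/22 = 36.4%, outside 45.4–54.7% ✗; 3' end CCG has 3 G/C ✓ — fails.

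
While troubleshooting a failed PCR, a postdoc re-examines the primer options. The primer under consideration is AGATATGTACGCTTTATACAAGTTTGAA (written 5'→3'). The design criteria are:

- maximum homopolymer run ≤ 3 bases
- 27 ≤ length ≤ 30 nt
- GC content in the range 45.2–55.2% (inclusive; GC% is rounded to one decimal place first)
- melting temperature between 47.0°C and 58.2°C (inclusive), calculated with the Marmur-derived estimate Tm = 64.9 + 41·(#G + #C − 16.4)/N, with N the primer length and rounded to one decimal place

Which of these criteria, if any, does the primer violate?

Fails: GC content.

Base counts: A=10, T=10, G=5, C=3 (length 28).
homopolymer run: longest run = 3 ✓
length: length 28 ✓
GC content: GC 8/28 = 28.6%, outside 45.2–55.2% ✗
Tm: Tm = 64.9 + 41·(8 − 16.4)/28 = 52.6°C ✓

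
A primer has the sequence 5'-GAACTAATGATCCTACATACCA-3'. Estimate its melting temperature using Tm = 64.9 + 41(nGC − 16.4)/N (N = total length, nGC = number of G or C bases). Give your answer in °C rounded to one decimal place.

49.2°C

Base counts: A=9, T=5, G=2, C=6; G+C = 8, N = 22.
Tm = 64.9 + 41·(8 − 16.4)/22 = 64.9 + -344.40/22 = 49.2°C.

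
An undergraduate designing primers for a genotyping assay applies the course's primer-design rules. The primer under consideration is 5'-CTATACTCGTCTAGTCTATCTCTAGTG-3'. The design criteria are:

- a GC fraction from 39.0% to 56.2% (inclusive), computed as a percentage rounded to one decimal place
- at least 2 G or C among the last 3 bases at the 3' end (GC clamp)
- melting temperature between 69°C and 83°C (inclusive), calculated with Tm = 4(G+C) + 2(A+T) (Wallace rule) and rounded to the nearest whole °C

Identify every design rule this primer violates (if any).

Meets all criteria.

Base counts: A=5, T=11, G=4, C=7 (length 27).
GC content: GC 11/27 = 40.7% ✓
GC clamp: 3' end GTG has 2 G/C ✓
Tm: Tm = 2·16 + 4·11 = 76°C ✓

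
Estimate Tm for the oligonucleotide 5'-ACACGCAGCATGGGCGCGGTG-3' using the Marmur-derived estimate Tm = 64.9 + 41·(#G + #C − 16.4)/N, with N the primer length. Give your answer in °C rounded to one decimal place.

62.2°C

Base counts: A=4, T=2, G=9, C=6; G+C = 15, N = 21.
Tm = 64.9 + 41·(15 − 16.4)/21 = 64.9 + -57.40/21 = 62.2°C.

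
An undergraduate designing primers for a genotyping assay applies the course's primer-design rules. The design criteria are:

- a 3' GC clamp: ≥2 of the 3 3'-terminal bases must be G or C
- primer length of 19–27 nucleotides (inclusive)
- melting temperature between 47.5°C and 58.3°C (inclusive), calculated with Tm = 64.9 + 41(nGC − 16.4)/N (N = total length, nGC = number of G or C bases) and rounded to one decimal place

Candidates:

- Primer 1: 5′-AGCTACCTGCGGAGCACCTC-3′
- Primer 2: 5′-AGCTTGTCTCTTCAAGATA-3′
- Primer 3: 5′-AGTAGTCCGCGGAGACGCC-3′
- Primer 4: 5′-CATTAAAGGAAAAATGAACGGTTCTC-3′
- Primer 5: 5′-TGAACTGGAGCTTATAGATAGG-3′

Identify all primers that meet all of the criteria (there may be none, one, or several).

Primer 1 (20 nt, A=4 T=3 G=5 C=8): 3' end CTC has 2 G/C ✓; length 20 ✓; Tm = 64.9 + 41·(13 − 16.4)/20 = 57.9°C ✓ — passes.
Primer 2 (19 nt, A=5 T=7 G=3 C=4): 3' end ATA has 0 G/C, need ≥2 ✗; length 19 ✓; Tm = 64.9 + 41·(7 − 16.4)/19 = 44.6°C, outside 47.5–58.3°C ✗ — fails.
Primer 3 (19 nt, A=4 T=2 G=7 C=6): 3' end GCC has 3 G/C ✓; length 19 ✓; Tm = 64.9 + 41·(13 − 16.4)/19 = 57.6°C ✓ — passes.
Primer 4 (26 nt, A=11 T=6 G=5 C=4): 3' end CTC has 2 G/C ✓; length 26 ✓; Tm = 64.9 + 41·(9 − 16.4)/26 = 53.2°C ✓ — passes.
Primer 5 (22 nt, A=7 T=6 G=7 C=2): 3' end AGG has 2 G/C ✓; length 22 ✓; Tm = 64.9 + 41·(9 − 16.4)/22 = 51.1°C ✓ — passes.

Primer 1, Primer 3, Primer 4 and Primer 5.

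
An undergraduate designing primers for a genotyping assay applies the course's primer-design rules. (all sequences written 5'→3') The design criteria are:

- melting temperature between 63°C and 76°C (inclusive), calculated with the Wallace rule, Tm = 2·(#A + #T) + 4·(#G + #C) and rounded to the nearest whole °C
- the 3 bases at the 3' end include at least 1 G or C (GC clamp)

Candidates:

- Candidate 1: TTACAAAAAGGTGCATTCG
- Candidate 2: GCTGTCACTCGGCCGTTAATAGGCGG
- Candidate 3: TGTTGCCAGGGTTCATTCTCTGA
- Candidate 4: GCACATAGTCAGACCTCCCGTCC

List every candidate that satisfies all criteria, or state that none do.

Candidate 1 (19 nt, A=7 T=5 G=4 C=3): Tm = 2·12 + 4·7 = 52°C, outside 63–76°C ✗; 3' end TCG has 2 G/C ✓ — fails.
Candidate 2 (26 nt, A=4 T=6 G=9 C=7): Tm = 2·10 + 4·16 = 84°C, outside 63–76°C ✗; 3' end CGG has 3 G/C ✓ — fails.
Candidate 3 (23 nt, A=3 T=9 G=6 C=5): Tm = 2·12 + 4·11 = 68°C ✓; 3' end TGA has 1 G/C ✓ — passes.
Candidate 4 (23 nt, A=5 T=4 G=4 C=10): Tm = 2·9 + 4·14 = 74°C ✓; 3' end TCC has 2 G/C ✓ — passes.

Candidate 3 and Candidate 4.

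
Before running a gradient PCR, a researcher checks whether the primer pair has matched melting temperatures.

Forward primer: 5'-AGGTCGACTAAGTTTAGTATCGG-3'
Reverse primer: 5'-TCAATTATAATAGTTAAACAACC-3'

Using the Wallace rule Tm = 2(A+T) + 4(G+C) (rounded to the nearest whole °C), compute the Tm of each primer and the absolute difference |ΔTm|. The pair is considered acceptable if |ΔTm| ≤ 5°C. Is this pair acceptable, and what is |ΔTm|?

Forward: A=6 T=7 G=7 C=3 → Tm = 2·13 + 4·10 = 66°C.
Reverse: A=11 T=7 G=1 C=4 → Tm = 2·18 + 4·5 = 56°C.
|ΔTm| = |66 − 56| = 10°C, > 5°C.

|ΔTm| = 10°C; the pair is not acceptable.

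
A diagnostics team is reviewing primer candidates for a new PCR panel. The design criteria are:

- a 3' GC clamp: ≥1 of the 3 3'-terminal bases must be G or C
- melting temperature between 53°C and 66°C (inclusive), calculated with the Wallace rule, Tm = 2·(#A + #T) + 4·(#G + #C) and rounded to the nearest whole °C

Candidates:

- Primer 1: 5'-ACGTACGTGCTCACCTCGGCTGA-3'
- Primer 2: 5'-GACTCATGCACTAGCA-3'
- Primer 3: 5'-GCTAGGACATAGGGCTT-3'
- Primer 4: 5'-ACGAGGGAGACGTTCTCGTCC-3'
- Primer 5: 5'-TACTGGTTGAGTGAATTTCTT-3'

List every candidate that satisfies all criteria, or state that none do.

Primer 5 only.

Primer 1 (23 nt, A=4 T=5 G=6 C=8): 3' end TGA has 1 G/C ✓; Tm = 2·9 + 4·14 = 74°C, outside 53–66°C ✗ — fails.
Primer 2 (16 nt, A=5 T=3 G=3 C=5): 3' end GCA has 2 G/C ✓; Tm = 2·8 + 4·8 = 48°C, outside 53–66°C ✗ — fails.
Primer 3 (17 nt, A=4 T=4 G=6 C=3): 3' end CTT has 1 G/C ✓; Tm = 2·8 + 4·9 = 52°C, outside 53–66°C ✗ — fails.
Primer 4 (21 nt, A=4 T=4 G=7 C=6): 3' end TCC has 2 G/C ✓; Tm = 2·8 + 4·13 = 68°C, outside 53–66°C ✗ — fails.
Primer 5 (21 nt, A=4 T=10 G=5 C=2): 3' end CTT has 1 G/C ✓; Tm = 2·14 + 4·7 = 56°C ✓ — passes.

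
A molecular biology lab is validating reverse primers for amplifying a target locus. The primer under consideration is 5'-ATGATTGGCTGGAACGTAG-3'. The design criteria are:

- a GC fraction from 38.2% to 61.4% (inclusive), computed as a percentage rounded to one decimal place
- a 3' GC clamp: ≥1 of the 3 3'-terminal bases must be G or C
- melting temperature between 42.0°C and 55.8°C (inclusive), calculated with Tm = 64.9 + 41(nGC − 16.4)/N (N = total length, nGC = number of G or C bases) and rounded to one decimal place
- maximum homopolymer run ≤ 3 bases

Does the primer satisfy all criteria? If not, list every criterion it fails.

Meets all criteria.

Base counts: A=5, T=5, G=7, C=2 (length 19).
GC content: GC 9/19 = 47.4% ✓
GC clamp: 3' end TAG has 1 G/C ✓
Tm: Tm = 64.9 + 41·(9 − 16.4)/19 = 48.9°C ✓
homopolymer run: longest run = 2 ✓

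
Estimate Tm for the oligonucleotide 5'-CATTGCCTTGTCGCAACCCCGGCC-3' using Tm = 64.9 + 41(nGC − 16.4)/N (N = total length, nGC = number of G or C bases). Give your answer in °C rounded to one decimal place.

64.2°C

Base counts: A=3, T=5, G=5, C=11; G+C = 16, N = 24.
Tm = 64.9 + 41·(16 − 16.4)/24 = 64.9 + -16.40/24 = 64.2°C.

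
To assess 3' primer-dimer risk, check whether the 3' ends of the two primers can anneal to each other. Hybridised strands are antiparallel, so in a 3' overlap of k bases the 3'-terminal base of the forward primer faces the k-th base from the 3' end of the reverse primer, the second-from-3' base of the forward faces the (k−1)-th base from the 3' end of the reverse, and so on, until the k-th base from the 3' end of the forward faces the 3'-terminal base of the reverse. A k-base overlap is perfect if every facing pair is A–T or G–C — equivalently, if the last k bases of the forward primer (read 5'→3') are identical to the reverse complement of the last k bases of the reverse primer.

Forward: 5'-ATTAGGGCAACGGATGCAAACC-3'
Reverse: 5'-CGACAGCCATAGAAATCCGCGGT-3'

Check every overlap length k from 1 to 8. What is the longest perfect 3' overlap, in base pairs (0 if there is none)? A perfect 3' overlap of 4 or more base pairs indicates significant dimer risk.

Longest perfect overlap: 3 complementary base pairs; below the dimer-risk threshold (threshold 4).

Last 8 bases (5'→3') — forward …TGCAAACC, reverse …TCCGCGGT.
Reverse complement of the reverse primer's last 8 bases: ACCGCGGA; its first k bases are the reverse complement of the reverse primer's last k bases, so a perfect k-base overlap needs the forward primer's last k bases to equal them.
Comparing (forward last k vs required): k=1: C vs A ✗; k=2: CC vs AC ✗; k=3: ACC vs ACC ✓; k=4: AACC vs ACCG ✗; k=5: AAACC vs ACCGC ✗; k=6: CAAACC vs ACCGCG ✗; k=7: GCAAACC vs ACCGCGG ✗; k=8: TGCAAACC vs ACCGCGGA ✗.
Only k = 3 is perfect, so the longest perfect 3' overlap is 3.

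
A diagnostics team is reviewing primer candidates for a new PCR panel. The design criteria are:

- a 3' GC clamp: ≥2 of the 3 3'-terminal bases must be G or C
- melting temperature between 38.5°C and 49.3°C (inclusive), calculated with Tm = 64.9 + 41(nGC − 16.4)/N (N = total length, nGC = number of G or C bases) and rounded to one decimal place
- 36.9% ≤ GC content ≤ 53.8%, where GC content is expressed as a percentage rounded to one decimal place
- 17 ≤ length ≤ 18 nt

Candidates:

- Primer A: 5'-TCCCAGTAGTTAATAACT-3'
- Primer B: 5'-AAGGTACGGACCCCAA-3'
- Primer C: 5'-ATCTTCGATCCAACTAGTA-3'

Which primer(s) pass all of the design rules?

Primer A (18 nt, A=6 T=6 G=2 C=4): 3' end ACT has 1 G/C, need ≥2 ✗; Tm = 64.9 + 41·(6 − 16.4)/18 = 41.2°C ✓; GC 6/18 = 33.3%, outside 36.9–53.8% ✗; length 18 ✓ — fails.
Primer B (16 nt, A=6 T=1 G=4 C=5): 3' end CAA has 1 G/C, need ≥2 ✗; Tm = 64.9 + 41·(9 − 16.4)/16 = 45.9°C ✓; GC 9/16 = 56.3%, outside 36.9–53.8% ✗; length 16, outside 17–18 ✗ — fails.
Primer C (19 nt, A=6 T=6 G=2 C=5): 3' end GTA has 1 G/C, need ≥2 ✗; Tm = 64.9 + 41·(7 − 16.4)/19 = 44.6°C ✓; GC 7/19 = 36.8%, outside 36.9–53.8% ✗; length 19, outside 17–18 ✗ — fails.

None of the candidates satisfy all criteria.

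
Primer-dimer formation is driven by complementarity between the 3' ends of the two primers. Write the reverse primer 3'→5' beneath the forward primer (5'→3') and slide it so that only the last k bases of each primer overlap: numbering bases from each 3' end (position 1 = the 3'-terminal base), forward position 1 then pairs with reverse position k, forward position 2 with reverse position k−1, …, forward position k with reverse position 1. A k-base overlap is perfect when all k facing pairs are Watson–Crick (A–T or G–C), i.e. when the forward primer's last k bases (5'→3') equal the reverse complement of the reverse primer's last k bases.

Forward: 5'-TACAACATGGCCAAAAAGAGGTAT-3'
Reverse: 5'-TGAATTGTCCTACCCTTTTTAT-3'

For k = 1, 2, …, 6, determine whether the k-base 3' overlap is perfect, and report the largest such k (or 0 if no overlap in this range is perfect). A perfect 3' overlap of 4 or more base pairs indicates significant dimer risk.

Longest perfect overlap: 2 complementary base pairs; below the dimer-risk threshold (threshold 4).

Last 6 bases (5'→3') — forward …AGGTAT, reverse …TTTTAT.
Reverse complement of the reverse primer's last 6 bases: ATAAAA; its first k bases are the reverse complement of the reverse primer's last k bases, so a perfect k-base overlap needs the forward primer's last k bases to equal them.
Comparing (forward last k vs required): k=1: T vs A ✗; k=2: AT vs AT ✓; k=3: TAT vs ATA ✗; k=4: GTAT vs ATAA ✗; k=5: GGTAT vs ATAAA ✗; k=6: AGGTAT vs ATAAAA ✗.
Only k = 2 is perfect, so the longest perfect 3' overlap is 2.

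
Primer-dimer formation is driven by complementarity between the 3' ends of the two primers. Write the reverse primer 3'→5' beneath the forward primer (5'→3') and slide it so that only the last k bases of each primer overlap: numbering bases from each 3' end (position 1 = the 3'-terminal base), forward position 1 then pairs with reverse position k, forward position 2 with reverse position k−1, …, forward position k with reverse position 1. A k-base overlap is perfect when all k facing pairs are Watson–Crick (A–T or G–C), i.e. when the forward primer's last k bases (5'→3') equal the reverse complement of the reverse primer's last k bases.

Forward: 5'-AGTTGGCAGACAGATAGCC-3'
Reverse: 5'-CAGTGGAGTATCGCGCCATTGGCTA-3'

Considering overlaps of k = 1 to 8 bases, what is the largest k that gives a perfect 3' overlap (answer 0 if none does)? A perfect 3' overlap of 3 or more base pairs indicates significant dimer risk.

Last 8 bases (5'→3') — forward …AGATAGCC, reverse …ATTGGCTA.
Reverse complement of the reverse primer's last 8 bases: TAGCCAAT; its first k bases are the reverse complement of the reverse primer's last k bases, so a perfect k-base overlap needs the forward primer's last k bases to equal them.
Comparing (forward last k vs required): k=1: C vs T ✗; k=2: CC vs TA ✗; k=3: GCC vs TAG ✗; k=4: AGCC vs TAGC ✗; k=5: TAGCC vs TAGCC ✓; k=6: ATAGCC vs TAGCCA ✗; k=7: GATAGCC vs TAGCCAA ✗; k=8: AGATAGCC vs TAGCCAAT ✗.
Only k = 5 is perfect, so the longest perfect 3' overlap is 5.

Longest perfect overlap: 5 complementary base pairs; significant dimer risk (threshold 3).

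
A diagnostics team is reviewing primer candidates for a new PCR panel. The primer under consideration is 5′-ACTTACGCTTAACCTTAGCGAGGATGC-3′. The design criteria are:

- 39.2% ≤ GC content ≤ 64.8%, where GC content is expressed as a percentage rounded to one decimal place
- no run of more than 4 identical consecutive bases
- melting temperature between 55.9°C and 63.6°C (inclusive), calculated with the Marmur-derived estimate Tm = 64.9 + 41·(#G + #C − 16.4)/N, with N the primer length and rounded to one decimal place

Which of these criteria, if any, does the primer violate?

Base counts: A=7, T=7, G=6, C=7 (length 27).
GC content: GC 13/27 = 48.1% ✓
homopolymer run: longest run = 2 ✓
Tm: Tm = 64.9 + 41·(13 − 16.4)/27 = 59.7°C ✓

Meets all criteria.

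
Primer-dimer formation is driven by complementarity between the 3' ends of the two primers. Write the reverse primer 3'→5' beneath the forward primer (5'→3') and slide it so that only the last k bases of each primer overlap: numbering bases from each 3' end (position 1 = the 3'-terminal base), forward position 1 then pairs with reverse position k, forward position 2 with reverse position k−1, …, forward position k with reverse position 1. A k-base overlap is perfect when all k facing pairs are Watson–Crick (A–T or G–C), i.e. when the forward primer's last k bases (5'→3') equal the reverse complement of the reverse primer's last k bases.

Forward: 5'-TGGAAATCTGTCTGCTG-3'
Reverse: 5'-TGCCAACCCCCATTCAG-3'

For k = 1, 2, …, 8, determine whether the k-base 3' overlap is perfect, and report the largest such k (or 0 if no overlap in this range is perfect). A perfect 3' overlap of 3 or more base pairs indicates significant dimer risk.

Longest perfect overlap: 3 complementary base pairs; significant dimer risk (threshold 3).

Last 8 bases (5'→3') — forward …GTCTGCTG, reverse …CCATTCAG.
Reverse complement of the reverse primer's last 8 bases: CTGAATGG; its first k bases are the reverse complement of the reverse primer's last k bases, so a perfect k-base overlap needs the forward primer's last k bases to equal them.
Comparing (forward last k vs required): k=1: G vs C ✗; k=2: TG vs CT ✗; k=3: CTG vs CTG ✓; k=4: GCTG vs CTGA ✗; k=5: TGCTG vs CTGAA ✗; k=6: CTGCTG vs CTGAAT ✗; k=7: TCTGCTG vs CTGAATG ✗; k=8: GTCTGCTG vs CTGAATGG ✗.
Only k = 3 is perfect, so the longest perfect 3' overlap is 3.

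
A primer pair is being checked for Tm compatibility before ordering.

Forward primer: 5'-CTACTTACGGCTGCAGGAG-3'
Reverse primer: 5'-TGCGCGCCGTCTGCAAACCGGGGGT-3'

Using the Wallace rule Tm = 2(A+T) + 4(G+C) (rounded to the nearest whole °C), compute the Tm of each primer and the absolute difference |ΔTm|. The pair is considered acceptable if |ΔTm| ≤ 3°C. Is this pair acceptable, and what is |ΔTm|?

Forward: A=4 T=4 G=6 C=5 → Tm = 2·8 + 4·11 = 60°C.
Reverse: A=3 T=4 G=10 C=8 → Tm = 2·7 + 4·18 = 86°C.
|ΔTm| = |60 − 86| = 26°C, > 3°C.

|ΔTm| = 26°C; the pair is not acceptable.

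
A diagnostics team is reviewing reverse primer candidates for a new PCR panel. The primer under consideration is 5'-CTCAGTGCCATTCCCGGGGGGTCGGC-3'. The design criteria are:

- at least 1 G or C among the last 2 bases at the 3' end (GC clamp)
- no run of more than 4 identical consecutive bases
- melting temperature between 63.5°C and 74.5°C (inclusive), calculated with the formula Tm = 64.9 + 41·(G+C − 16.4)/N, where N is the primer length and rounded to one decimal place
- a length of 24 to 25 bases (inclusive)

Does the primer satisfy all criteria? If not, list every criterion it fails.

Base counts: A=2, T=5, G=10, C=9 (length 26).
GC clamp: 3' end GC has 2 G/C ✓
homopolymer run: longest run = 6, exceeds 4 ✗
Tm: Tm = 64.9 + 41·(19 − 16.4)/26 = 69.0°C ✓
length: length 26, outside 24–25 ✗

Fails: homopolymer run, length.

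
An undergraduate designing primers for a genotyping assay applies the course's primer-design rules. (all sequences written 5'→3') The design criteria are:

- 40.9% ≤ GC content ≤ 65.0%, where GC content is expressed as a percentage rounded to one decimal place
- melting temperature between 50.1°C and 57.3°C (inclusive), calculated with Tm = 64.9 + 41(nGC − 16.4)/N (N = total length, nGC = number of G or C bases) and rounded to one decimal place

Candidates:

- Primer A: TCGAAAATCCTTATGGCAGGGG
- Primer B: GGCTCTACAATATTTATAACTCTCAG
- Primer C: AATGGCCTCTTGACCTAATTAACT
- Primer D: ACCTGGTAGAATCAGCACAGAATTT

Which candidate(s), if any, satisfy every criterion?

Primer A only.

Primer A (22 nt, A=6 T=5 G=7 C=4): GC 11/22 = 50.0% ✓; Tm = 64.9 + 41·(11 − 16.4)/22 = 54.8°C ✓ — passes.
Primer B (26 nt, A=8 T=9 G=3 C=6): GC 9/26 = 34.6%, outside 40.9–65.0% ✗; Tm = 64.9 + 41·(9 − 16.4)/26 = 53.2°C ✓ — fails.
Primer C (24 nt, A=7 T=8 G=3 C=6): GC 9/24 = 37.5%, outside 40.9–65.0% ✗; Tm = 64.9 + 41·(9 − 16.4)/24 = 52.3°C ✓ — fails.
Primer D (25 nt, A=9 T=6 G=5 C=5): GC 10/25 = 40.0%, outside 40.9–65.0% ✗; Tm = 64.9 + 41·(10 − 16.4)/25 = 54.4°C ✓ — fails.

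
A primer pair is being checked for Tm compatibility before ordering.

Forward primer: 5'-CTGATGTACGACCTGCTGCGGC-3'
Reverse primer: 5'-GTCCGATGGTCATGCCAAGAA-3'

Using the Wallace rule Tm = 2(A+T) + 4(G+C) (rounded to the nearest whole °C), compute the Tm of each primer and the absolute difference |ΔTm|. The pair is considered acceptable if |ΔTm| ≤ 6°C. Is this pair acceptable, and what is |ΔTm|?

Forward: A=3 T=5 G=7 C=7 → Tm = 2·8 + 4·14 = 72°C.
Reverse: A=6 T=4 G=6 C=5 → Tm = 2·10 + 4·11 = 64°C.
|ΔTm| = |72 − 64| = 8°C, > 6°C.

|ΔTm| = 8°C; the pair is not acceptable.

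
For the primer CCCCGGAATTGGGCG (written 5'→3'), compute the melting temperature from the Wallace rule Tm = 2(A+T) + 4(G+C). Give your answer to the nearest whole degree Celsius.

Base counts: A=2, T=2, G=6, C=5 (length 15).
Tm = 2·(2+2) + 4·(6+5) = 2·4 + 4·11 = 8 + 44 = 52°C.

52°C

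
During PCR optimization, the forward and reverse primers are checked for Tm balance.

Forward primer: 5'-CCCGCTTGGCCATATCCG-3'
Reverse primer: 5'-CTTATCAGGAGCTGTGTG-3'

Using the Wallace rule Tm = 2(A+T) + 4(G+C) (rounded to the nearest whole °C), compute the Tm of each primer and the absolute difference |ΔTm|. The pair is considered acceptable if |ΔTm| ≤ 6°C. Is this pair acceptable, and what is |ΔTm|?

Forward: A=2 T=4 G=4 C=8 → Tm = 2·6 + 4·12 = 60°C.
Reverse: A=3 T=6 G=6 C=3 → Tm = 2·9 + 4·9 = 54°C.
|ΔTm| = |60 − 54| = 6°C, ≤ 6°C.

|ΔTm| = 6°C; the pair is acceptable.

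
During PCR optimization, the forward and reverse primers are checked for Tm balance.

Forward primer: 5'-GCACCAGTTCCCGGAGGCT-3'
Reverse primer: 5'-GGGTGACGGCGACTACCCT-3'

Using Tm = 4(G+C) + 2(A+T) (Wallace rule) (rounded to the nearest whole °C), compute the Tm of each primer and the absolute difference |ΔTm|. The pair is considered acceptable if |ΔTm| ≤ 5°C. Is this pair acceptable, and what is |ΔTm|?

Forward: A=3 T=3 G=6 C=7 → Tm = 2·6 + 4·13 = 64°C.
Reverse: A=3 T=3 G=7 C=6 → Tm = 2·6 + 4·13 = 64°C.
|ΔTm| = |64 − 64| = 0°C, ≤ 5°C.

|ΔTm| = 0°C; the pair is acceptable.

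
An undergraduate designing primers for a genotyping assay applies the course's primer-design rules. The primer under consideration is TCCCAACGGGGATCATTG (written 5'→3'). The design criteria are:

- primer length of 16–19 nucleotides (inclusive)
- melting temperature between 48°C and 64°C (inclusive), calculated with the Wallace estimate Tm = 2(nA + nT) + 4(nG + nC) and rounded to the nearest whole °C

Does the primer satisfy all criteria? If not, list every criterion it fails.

Meets all criteria.

Base counts: A=4, T=4, G=5, C=5 (length 18).
length: length 18 ✓
Tm: Tm = 2·8 + 4·10 = 56°C ✓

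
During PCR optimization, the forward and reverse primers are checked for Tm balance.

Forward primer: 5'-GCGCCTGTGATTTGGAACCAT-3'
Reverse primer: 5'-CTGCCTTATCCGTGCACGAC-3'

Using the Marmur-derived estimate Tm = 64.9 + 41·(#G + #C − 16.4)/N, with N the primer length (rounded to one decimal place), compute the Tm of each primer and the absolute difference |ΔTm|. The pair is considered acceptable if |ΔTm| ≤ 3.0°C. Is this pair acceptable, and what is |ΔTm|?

Forward: G+C = 11, N = 21 → Tm = 64.9 + 41·(11 − 16.4)/21 = 54.4°C.
Reverse: G+C = 12, N = 20 → Tm = 64.9 + 41·(12 − 16.4)/20 = 55.9°C.
|ΔTm| = |54.4 − 55.9| = 1.5°C, ≤ 3.0°C.

|ΔTm| = 1.5°C; the pair is acceptable.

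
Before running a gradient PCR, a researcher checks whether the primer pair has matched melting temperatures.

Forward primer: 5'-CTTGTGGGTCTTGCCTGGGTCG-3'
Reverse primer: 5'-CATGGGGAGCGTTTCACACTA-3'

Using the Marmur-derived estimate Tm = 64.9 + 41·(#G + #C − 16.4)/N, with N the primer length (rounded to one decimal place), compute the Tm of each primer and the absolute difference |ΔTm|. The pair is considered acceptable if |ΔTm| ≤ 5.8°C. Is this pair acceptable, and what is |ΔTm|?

Forward: G+C = 14, N = 22 → Tm = 64.9 + 41·(14 − 16.4)/22 = 60.4°C.
Reverse: G+C = 11, N = 21 → Tm = 64.9 + 41·(11 − 16.4)/21 = 54.4°C.
|ΔTm| = |60.4 − 54.4| = 6.0°C, > 5.8°C.

|ΔTm| = 6.0°C; the pair is not acceptable.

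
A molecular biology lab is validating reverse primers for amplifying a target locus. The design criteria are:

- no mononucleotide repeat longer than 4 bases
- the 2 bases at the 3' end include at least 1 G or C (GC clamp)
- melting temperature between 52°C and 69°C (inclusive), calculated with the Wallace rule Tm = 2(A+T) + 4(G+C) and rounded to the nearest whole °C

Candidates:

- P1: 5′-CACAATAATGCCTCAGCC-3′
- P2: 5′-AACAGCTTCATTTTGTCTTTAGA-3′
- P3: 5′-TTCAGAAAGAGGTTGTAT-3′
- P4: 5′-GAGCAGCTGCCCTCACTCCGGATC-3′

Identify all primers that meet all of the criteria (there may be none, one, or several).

P1 and P2.

P1 (18 nt, A=6 T=3 G=2 C=7): longest run = 2 ✓; 3' end CC has 2 G/C ✓; Tm = 2·9 + 4·9 = 54°C ✓ — passes.
P2 (23 nt, A=6 T=10 G=3 C=4): longest run = 4 ✓; 3' end GA has 1 G/C ✓; Tm = 2·16 + 4·7 = 60°C ✓ — passes.
P3 (18 nt, A=6 T=6 G=5 C=1): longest run = 3 ✓; 3' end AT has 0 G/C, need ≥1 ✗; Tm = 2·12 + 4·6 = 48°C, outside 52–69°C ✗ — fails.
P4 (24 nt, A=4 T=4 G=6 C=10): longest run = 3 ✓; 3' end TC has 1 G/C ✓; Tm = 2·8 + 4·16 = 80°C, outside 52–69°C ✗ — fails.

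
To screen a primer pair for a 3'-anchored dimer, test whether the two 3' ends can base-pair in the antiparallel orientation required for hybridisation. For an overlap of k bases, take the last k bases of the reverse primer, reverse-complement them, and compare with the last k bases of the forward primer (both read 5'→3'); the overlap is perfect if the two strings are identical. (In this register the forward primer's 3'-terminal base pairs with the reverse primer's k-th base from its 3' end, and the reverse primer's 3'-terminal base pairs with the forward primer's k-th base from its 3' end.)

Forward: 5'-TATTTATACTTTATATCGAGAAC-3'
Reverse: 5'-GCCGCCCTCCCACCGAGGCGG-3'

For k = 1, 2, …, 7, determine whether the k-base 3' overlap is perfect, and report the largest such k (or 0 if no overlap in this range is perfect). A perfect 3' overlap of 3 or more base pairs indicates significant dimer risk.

Last 7 bases (5'→3') — forward …CGAGAAC, reverse …GAGGCGG.
Reverse complement of the reverse primer's last 7 bases: CCGCCTC; its first k bases are the reverse complement of the reverse primer's last k bases, so a perfect k-base overlap needs the forward primer's last k bases to equal them.
Comparing (forward last k vs required): k=1: C vs C ✓; k=2: AC vs CC ✗; k=3: AAC vs CCG ✗; k=4: GAAC vs CCGC ✗; k=5: AGAAC vs CCGCC ✗; k=6: GAGAAC vs CCGCCT ✗; k=7: CGAGAAC vs CCGCCTC ✗.
Only k = 1 is perfect, so the longest perfect 3' overlap is 1.

Longest perfect overlap: 1 complementary base pair; below the dimer-risk threshold (threshold 3).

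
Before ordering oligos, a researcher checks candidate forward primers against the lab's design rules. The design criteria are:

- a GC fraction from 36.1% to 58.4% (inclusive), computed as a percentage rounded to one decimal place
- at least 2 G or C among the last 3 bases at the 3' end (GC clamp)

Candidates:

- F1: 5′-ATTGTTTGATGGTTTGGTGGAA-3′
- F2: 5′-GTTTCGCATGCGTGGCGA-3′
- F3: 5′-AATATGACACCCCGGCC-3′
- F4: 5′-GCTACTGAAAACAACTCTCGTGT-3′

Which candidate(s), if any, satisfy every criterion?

None of the candidates satisfy all criteria.

F1 (22 nt, A=4 T=10 G=8 C=0): GC 8/22 = 36.4% ✓; 3' end GAA has 1 G/C, need ≥2 ✗ — fails.
F2 (18 nt, A=2 T=5 G=7 C=4): GC 11/18 = 61.1%, outside 36.1–58.4% ✗; 3' end CGA has 2 G/C ✓ — fails.
F3 (17 nt, A=5 T=2 G=3 C=7): GC 10/17 = 58.8%, outside 36.1–58.4% ✗; 3' end GCC has 3 G/C ✓ — fails.
F4 (23 nt, A=7 T=6 G=4 C=6): GC 10/23 = 43.5% ✓; 3' end TGT has 1 G/C, need ≥2 ✗ — fails.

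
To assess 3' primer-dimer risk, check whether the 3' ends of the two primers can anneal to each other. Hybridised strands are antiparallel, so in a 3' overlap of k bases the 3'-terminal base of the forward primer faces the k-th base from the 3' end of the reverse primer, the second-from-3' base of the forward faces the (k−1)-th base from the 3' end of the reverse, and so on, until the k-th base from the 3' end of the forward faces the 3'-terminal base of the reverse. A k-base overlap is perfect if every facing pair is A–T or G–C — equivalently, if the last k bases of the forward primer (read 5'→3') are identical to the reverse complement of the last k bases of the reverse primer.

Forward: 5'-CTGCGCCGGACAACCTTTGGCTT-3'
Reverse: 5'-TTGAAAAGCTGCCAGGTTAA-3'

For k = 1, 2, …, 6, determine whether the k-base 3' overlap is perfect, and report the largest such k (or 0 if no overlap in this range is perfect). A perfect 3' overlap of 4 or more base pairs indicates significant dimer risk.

Last 6 bases (5'→3') — forward …TGGCTT, reverse …GGTTAA.
Reverse complement of the reverse primer's last 6 bases: TTAACC; its first k bases are the reverse complement of the reverse primer's last k bases, so a perfect k-base overlap needs the forward primer's last k bases to equal them.
Comparing (forward last k vs required): k=1: T vs T ✓; k=2: TT vs TT ✓; k=3: CTT vs TTA ✗; k=4: GCTT vs TTAA ✗; k=5: GGCTT vs TTAAC ✗; k=6: TGGCTT vs TTAACC ✗.
Perfect overlaps at k = 1, 2; the largest is 2.

Longest perfect overlap: 2 complementary base pairs; below the dimer-risk threshold (threshold 4).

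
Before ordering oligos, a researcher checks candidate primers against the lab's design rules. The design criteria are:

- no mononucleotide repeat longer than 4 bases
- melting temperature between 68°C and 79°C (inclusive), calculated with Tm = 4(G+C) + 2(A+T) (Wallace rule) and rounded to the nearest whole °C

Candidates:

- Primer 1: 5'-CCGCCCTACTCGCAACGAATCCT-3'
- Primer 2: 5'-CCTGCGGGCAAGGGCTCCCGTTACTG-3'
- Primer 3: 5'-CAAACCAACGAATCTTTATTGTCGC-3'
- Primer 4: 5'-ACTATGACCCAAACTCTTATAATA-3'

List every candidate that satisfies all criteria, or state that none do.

Primer 1 (23 nt, A=5 T=4 G=3 C=11): longest run = 3 ✓; Tm = 2·9 + 4·14 = 74°C ✓ — passes.
Primer 2 (26 nt, A=3 T=5 G=9 C=9): longest run = 3 ✓; Tm = 2·8 + 4·18 = 88°C, outside 68–79°C ✗ — fails.
Primer 3 (25 nt, A=8 T=7 G=3 C=7): longest run = 3 ✓; Tm = 2·15 + 4·10 = 70°C ✓ — passes.
Primer 4 (24 nt, A=10 T=7 G=1 C=6): longest run = 3 ✓; Tm = 2·17 + 4·7 = 62°C, outside 68–79°C ✗ — fails.

Primer 1 and Primer 3.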